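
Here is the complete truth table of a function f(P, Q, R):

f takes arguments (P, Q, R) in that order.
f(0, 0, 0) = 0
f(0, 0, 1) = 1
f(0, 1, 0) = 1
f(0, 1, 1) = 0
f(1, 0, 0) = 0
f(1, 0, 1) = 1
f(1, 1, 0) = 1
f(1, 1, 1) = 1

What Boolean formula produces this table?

f(P, Q, R) = not ((((not P and not Q) and not R) or ((not P and Q) and R)) or ((P and not Q) and not R))

The 0-rows are (0,0,0), (0,1,1), (1,0,0). Take each as a conjunction (¬P·¬Q·¬R, ¬P·Q·R, P·¬Q·¬R), form their disjunction, and complement — that gives a formula that is 1 everywhere f is.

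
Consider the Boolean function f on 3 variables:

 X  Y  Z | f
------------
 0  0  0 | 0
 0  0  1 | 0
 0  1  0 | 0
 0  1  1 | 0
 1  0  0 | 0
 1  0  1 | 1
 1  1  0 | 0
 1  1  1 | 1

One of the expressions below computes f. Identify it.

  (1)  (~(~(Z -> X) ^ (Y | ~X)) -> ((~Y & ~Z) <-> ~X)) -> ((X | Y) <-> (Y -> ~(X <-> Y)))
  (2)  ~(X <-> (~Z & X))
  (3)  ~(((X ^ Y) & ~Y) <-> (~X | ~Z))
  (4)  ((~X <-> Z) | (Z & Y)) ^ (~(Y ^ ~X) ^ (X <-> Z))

2

(1) disagrees with f on (0,0,1) (formula → 1, table → 0); rule it out.
(3) disagrees with f on (0,0,0) (formula → 1, table → 0); rule it out.
(4) disagrees with f on (0,0,0) (formula → 1, table → 0); rule it out.
(2) is the remaining candidate, and it agrees with f on all 8 inputs.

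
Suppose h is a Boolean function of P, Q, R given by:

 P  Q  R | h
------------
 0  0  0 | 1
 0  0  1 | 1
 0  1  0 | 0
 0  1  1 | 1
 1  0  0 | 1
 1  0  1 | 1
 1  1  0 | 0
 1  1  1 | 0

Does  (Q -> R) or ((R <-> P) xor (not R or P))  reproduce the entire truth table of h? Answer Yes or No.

Check the formula against h row by row:
  P=0, Q=0, R=0: formula gives 1, h = 1 ✓
  P=0, Q=0, R=1: formula gives 1, h = 1 ✓
  P=0, Q=1, R=0: formula gives 0, h = 0 ✓
  P=0, Q=1, R=1: formula gives 1, h = 1 ✓
  P=1, Q=0, R=0: formula gives 1, h = 1 ✓
  …
  P=1, Q=1, R=0: formula gives 1, but h = 0 ✗
Row (1,1,0) is a counterexample, so the formula is not equivalent to h.

No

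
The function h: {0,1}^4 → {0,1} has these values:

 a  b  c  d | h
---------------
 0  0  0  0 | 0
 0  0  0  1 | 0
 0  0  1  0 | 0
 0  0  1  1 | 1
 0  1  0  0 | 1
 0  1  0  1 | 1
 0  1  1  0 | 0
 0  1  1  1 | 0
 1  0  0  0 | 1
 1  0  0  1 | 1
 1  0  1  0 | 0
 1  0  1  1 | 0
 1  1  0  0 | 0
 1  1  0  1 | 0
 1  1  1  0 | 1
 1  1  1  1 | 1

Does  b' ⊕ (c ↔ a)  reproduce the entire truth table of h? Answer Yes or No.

No

Test each input against both h and the formula:
  a=0, b=0, c=0, d=0: formula gives 0, h = 0 ✓
  a=0, b=0, c=0, d=1: formula gives 0, h = 0 ✓
  a=0, b=0, c=1, d=0: formula gives 1, but h = 0 ✗
Since they disagree at (0,0,1,0), the expression is not a correct formula for h.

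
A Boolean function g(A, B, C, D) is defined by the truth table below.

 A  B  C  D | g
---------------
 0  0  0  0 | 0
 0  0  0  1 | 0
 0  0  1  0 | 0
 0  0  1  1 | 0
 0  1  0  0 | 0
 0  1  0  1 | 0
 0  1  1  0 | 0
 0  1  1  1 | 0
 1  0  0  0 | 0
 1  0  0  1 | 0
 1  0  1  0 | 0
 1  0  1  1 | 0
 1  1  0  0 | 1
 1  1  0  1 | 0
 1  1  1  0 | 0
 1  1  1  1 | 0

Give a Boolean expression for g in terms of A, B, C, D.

g is 1 on exactly one input, (1,1,0,0), whose minterm is A·B·¬C·¬D. So g is just that conjunction.

g(A, B, C, D) = ((A AND B) AND NOT C) AND NOT D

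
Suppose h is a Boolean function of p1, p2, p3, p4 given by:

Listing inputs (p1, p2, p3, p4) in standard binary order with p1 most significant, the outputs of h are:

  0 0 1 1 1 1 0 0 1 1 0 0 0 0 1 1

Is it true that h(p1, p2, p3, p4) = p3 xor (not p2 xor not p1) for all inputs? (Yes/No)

Yes

Test each input against both h and the formula:
  p1=0, p2=0, p3=0, p4=0: formula gives 0, h = 0 ✓
  p1=0, p2=0, p3=0, p4=1: formula gives 0, h = 0 ✓
  p1=0, p2=0, p3=1, p4=0: formula gives 1, h = 1 ✓
  p1=0, p2=0, p3=1, p4=1: formula gives 1, h = 1 ✓
  …and likewise for the remaining 12 rows.
All 16 rows match — the expression computes h exactly.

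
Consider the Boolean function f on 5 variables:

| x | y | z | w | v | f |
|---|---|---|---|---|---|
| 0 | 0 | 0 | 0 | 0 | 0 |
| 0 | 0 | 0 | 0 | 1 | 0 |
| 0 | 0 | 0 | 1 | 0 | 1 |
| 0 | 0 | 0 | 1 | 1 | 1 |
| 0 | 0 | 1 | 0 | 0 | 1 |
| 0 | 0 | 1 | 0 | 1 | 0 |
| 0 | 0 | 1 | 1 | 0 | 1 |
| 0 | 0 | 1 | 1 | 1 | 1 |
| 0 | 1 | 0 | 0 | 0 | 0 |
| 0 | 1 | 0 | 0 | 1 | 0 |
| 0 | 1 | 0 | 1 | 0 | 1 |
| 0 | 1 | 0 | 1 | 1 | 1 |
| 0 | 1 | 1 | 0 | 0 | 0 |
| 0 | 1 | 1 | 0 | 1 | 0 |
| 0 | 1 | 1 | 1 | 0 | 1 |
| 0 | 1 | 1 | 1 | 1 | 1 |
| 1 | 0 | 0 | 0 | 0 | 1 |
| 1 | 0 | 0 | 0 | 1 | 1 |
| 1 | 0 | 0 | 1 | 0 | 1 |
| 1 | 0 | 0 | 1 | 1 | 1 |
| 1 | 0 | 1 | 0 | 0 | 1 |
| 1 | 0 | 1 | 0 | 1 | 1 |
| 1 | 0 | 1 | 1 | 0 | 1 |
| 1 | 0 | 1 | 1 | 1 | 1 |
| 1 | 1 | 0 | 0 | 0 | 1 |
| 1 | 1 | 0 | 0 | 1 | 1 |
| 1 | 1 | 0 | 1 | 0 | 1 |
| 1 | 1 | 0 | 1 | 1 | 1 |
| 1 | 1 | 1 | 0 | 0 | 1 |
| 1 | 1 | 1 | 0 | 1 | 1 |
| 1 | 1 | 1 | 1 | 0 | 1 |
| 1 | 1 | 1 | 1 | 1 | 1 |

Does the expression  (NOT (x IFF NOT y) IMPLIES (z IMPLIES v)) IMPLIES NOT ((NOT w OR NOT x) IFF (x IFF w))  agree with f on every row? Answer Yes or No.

Yes

Check the formula against f row by row:
  x=0, y=0, z=0, w=0, v=0: formula gives 0, f = 0 ✓
  x=0, y=0, z=0, w=0, v=1: formula gives 0, f = 0 ✓
  x=0, y=0, z=0, w=1, v=0: formula gives 1, f = 1 ✓
  x=0, y=0, z=0, w=1, v=1: formula gives 1, f = 1 ✓
  … (the remaining 28 rows also agree.)
No disagreement on any input; they are logically equivalent.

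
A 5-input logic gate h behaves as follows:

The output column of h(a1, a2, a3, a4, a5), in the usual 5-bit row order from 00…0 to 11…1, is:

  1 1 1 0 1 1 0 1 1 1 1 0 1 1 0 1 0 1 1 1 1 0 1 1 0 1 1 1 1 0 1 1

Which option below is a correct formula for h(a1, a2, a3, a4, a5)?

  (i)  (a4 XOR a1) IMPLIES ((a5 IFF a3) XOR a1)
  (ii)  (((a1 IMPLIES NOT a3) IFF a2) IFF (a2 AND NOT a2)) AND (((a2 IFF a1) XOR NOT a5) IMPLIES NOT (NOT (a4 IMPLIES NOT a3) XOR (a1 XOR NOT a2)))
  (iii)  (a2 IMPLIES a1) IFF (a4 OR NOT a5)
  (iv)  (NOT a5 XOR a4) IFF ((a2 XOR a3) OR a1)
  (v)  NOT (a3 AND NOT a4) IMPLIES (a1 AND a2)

(ii): at (0,0,0,0,1) it gives 0, but h = 1 — eliminated.
(iii): at (0,0,0,0,1) it gives 0, but h = 1 — eliminated.
(iv): at (0,0,0,0,0) it gives 0, but h = 1 — eliminated.
(v): at (0,0,0,0,0) it gives 0, but h = 1 — eliminated.
(i) is the remaining candidate, and it agrees with h on all 32 inputs.

i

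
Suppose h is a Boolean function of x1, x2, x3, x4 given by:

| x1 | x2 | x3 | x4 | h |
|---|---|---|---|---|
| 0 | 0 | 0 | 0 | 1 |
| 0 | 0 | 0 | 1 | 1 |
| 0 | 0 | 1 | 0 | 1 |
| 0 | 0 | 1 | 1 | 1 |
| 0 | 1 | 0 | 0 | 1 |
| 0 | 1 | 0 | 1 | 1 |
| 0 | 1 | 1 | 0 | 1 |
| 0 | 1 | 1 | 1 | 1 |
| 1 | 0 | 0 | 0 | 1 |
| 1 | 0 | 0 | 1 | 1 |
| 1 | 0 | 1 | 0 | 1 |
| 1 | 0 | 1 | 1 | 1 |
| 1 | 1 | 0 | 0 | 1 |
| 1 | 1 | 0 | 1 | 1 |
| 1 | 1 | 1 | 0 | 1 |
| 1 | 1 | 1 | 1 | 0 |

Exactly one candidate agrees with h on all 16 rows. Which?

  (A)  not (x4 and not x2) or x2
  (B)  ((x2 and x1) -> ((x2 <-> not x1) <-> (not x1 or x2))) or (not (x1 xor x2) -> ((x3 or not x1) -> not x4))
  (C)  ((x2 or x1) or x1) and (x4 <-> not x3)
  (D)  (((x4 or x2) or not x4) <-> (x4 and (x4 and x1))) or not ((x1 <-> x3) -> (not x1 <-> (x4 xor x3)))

B

(A) fails at (0,0,0,1): the formula yields 0, h is 1.
(C) fails at (0,0,0,0): the formula yields 0, h is 1.
(D) fails at (0,0,0,1): the formula yields 0, h is 1.
Only (B) survives; checking it on all 16 rows confirms it matches h.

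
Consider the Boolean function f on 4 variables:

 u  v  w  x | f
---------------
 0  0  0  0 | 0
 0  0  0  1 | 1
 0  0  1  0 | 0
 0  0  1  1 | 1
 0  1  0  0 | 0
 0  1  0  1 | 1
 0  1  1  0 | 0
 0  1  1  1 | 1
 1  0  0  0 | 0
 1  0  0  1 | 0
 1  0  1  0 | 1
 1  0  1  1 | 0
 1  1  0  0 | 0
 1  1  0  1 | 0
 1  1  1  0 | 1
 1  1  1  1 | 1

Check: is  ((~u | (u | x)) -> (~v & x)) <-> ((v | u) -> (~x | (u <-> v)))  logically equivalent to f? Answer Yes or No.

Check the formula against f row by row:
  u=0, v=0, w=0, x=0: formula gives 0, f = 0 ✓
  u=0, v=0, w=0, x=1: formula gives 1, f = 1 ✓
  u=0, v=0, w=1, x=0: formula gives 0, f = 0 ✓
  u=0, v=0, w=1, x=1: formula gives 1, f = 1 ✓
  …
  u=1, v=0, w=1, x=0: formula gives 0, but f = 1 ✗
Row (1,0,1,0) is a counterexample, so the formula is not equivalent to f.

No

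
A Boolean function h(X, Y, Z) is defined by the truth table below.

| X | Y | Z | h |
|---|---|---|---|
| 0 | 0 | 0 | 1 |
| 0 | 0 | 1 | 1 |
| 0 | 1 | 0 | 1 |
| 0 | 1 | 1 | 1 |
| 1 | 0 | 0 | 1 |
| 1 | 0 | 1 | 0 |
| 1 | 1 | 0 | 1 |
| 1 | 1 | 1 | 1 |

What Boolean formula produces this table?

h(X, Y, Z) = ¬((X ∧ ¬Y) ∧ Z)

Only row (1,0,1) gives 0. So h is 1 everywhere except there — the complement of the minterm X·¬Y·Z.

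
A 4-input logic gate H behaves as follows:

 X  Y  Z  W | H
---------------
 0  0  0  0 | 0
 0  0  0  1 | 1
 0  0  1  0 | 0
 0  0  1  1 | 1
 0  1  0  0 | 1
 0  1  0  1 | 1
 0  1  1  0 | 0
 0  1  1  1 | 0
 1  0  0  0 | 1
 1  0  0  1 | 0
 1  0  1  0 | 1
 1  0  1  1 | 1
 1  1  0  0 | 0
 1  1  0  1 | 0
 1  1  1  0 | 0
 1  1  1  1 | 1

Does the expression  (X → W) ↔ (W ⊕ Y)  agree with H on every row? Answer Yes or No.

No

Test each input against both H and the formula:
  X=0, Y=0, Z=0, W=0: formula gives 0, H = 0 ✓
  X=0, Y=0, Z=0, W=1: formula gives 1, H = 1 ✓
  X=0, Y=0, Z=1, W=0: formula gives 0, H = 0 ✓
  X=0, Y=0, Z=1, W=1: formula gives 1, H = 1 ✓
  …
  X=0, Y=1, Z=0, W=1: formula gives 0, but H = 1 ✗
Since they disagree at (0,1,0,1), the expression is not a correct formula for H.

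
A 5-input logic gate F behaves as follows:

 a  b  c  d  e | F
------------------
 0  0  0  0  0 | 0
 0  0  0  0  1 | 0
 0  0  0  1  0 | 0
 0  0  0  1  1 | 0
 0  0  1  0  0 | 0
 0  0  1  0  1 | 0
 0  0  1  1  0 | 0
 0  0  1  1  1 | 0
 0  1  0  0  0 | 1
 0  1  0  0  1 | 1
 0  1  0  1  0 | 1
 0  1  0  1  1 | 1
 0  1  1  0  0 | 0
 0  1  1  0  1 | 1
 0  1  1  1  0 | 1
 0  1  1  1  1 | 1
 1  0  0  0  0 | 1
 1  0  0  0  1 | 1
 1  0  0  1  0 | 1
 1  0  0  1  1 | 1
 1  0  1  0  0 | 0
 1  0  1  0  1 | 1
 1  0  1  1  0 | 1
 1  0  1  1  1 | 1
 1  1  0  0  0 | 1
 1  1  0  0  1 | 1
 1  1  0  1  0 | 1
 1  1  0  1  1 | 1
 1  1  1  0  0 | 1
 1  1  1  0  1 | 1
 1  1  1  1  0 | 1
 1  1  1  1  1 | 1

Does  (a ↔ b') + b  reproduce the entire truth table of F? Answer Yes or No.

No

Evaluate (a ↔ b') + b on each row and compare to F:
  a=0, b=0, c=0, d=0, e=0: formula gives 0, F = 0 ✓
  a=0, b=0, c=0, d=0, e=1: formula gives 0, F = 0 ✓
  a=0, b=0, c=0, d=1, e=0: formula gives 0, F = 0 ✓
  a=0, b=0, c=0, d=1, e=1: formula gives 0, F = 0 ✓
  …
  a=0, b=1, c=1, d=0, e=0: formula gives 1, but F = 0 ✗
A single disagreement suffices: at (0,1,1,0,0) they differ, so the formula does not compute F.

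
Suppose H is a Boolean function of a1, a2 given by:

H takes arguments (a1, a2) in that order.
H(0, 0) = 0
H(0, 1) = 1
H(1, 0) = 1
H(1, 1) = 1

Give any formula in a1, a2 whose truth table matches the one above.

H(a1, a2) = a1 | a2

The output is 1 whenever at least one input is 1 — the OR of all inputs.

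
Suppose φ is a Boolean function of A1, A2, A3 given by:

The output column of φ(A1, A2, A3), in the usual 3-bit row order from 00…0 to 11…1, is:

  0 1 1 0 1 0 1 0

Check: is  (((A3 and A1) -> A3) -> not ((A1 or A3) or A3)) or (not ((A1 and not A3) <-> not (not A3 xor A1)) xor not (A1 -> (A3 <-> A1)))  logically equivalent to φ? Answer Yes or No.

No

Evaluate (((A3 and A1) -> A3) -> not ((A1 or A3) or A3)) or (not ((A1 and not A3) <-> not (not A3 xor A1)) xor not (A1 -> (A3 <-> A1))) on each row and compare to φ:
  A1=0, A2=0, A3=0: formula gives 1, but φ = 0 ✗
A single disagreement suffices: at (0,0,0) they differ, so the formula does not compute φ.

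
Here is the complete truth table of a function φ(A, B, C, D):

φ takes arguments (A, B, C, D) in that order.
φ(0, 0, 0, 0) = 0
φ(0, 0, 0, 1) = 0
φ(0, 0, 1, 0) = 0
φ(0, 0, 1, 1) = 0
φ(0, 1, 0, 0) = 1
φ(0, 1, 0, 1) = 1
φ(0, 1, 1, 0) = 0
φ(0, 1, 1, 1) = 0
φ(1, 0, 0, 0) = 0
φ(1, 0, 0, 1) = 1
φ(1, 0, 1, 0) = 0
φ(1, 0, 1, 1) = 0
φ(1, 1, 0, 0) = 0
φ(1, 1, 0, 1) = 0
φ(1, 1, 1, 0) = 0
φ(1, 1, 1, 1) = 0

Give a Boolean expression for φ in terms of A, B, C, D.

φ=1 on 3 inputs: (0,1,0,0), (0,1,0,1), (1,0,0,1). Reading each as a conjunction of literals (¬A·B·¬C·¬D, ¬A·B·¬C·D, A·¬B·¬C·D) and taking the OR gives the canonical DNF.

φ(A, B, C, D) = ((((not A and B) and not C) and not D) or (((not A and B) and not C) and D)) or (((A and not B) and not C) and D)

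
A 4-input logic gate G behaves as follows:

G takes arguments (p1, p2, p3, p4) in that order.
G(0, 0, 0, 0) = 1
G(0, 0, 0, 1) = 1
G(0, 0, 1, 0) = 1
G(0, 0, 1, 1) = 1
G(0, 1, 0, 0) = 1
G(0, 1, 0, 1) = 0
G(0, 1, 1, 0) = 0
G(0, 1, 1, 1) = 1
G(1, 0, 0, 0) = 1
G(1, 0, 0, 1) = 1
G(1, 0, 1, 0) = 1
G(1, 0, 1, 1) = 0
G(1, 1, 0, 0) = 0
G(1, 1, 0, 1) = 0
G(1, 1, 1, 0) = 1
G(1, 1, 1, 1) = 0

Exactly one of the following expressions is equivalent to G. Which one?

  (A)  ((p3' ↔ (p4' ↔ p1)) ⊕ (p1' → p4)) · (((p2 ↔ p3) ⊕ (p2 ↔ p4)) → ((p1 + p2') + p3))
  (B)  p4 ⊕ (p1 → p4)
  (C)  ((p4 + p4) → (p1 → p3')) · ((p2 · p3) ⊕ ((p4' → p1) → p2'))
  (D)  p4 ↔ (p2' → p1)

C

(A): at (0,0,0,0) it gives 0, but G = 1 — eliminated.
(B): at (0,0,0,1) it gives 0, but G = 1 — eliminated.
(D): at (0,0,0,1) it gives 0, but G = 1 — eliminated.
(C) is the remaining candidate, and it agrees with G on all 16 inputs.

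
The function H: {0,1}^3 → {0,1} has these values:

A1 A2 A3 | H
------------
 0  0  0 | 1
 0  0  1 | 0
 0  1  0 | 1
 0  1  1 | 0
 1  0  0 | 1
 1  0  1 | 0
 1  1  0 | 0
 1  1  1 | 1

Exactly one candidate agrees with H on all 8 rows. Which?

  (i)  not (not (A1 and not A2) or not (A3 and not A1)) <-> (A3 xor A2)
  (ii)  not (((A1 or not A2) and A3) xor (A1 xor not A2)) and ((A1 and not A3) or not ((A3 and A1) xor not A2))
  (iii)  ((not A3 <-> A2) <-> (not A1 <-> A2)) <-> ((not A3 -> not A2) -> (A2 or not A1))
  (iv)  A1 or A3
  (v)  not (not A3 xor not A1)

(i): at (0,1,0) it gives 0, but H = 1 — eliminated.
(ii): at (0,0,0) it gives 0, but H = 1 — eliminated.
(iv): at (0,0,0) it gives 0, but H = 1 — eliminated.
(v): at (1,0,0) it gives 0, but H = 1 — eliminated.
That leaves (iii). Evaluating it on every row reproduces the table of H exactly.

iii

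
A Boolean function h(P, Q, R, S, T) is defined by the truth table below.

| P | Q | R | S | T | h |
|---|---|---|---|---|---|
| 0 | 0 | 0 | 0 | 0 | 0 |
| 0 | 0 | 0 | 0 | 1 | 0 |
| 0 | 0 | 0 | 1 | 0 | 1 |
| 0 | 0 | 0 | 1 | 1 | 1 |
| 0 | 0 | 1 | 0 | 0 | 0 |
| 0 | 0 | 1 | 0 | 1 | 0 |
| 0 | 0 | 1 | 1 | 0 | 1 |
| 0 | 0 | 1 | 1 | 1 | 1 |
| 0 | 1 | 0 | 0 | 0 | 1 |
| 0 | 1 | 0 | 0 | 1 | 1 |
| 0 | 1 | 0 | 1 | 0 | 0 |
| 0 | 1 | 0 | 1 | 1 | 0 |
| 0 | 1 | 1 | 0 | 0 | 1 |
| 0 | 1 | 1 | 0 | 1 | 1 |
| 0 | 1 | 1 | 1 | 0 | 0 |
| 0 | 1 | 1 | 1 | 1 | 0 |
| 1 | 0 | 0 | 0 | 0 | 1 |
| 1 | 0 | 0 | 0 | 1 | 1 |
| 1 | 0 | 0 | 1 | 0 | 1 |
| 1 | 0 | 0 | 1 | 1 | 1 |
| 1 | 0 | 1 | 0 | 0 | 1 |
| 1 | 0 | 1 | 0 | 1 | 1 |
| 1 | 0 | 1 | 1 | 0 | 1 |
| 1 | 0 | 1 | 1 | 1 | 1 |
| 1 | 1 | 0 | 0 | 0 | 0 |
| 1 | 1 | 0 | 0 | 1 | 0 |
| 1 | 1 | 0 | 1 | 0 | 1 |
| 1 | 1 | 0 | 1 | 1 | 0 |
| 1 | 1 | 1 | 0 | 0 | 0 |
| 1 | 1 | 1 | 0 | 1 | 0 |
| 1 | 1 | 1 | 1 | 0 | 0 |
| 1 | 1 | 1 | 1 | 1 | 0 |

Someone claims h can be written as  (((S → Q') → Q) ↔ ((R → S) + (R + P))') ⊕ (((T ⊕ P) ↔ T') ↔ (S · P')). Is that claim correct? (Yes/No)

No

Check the formula against h row by row:
  P=0, Q=0, R=0, S=0, T=0: formula gives 0, h = 0 ✓
  P=0, Q=0, R=0, S=0, T=1: formula gives 0, h = 0 ✓
  P=0, Q=0, R=0, S=1, T=0: formula gives 1, h = 1 ✓
  P=0, Q=0, R=0, S=1, T=1: formula gives 1, h = 1 ✓
  …
  P=1, Q=1, R=0, S=1, T=0: formula gives 0, but h = 1 ✗
A single disagreement suffices: at (1,1,0,1,0) they differ, so the formula does not compute h.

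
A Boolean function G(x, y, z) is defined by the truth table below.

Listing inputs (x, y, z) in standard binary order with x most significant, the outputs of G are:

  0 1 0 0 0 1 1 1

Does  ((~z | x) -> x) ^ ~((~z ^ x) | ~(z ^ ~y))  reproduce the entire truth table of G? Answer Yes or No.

Yes

Test each input against both G and the formula:
  x=0, y=0, z=0: formula gives 0, G = 0 ✓
  x=0, y=0, z=1: formula gives 1, G = 1 ✓
  x=0, y=1, z=0: formula gives 0, G = 0 ✓
  x=0, y=1, z=1: formula gives 0, G = 0 ✓
  x=1, y=0, z=0: formula gives 0, G = 0 ✓
  … (the remaining 3 rows also agree.)
Every row agrees, so the formula is equivalent.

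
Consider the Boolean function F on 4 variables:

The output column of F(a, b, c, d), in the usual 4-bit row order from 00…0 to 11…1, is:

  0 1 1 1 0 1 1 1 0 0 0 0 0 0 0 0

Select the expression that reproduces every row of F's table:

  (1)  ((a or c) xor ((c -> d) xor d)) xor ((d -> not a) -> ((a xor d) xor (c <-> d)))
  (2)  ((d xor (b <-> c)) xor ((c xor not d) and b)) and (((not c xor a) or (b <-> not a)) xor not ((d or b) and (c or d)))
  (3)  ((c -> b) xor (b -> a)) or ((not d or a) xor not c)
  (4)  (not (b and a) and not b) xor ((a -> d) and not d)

(2): at (0,0,0,1) it gives 0, but F = 1 — eliminated.
(3): at (0,1,0,0) it gives 1, but F = 0 — eliminated.
(4): at (0,0,1,0) it gives 0, but F = 1 — eliminated.
That leaves (1). Evaluating it on every row reproduces the table of F exactly.

1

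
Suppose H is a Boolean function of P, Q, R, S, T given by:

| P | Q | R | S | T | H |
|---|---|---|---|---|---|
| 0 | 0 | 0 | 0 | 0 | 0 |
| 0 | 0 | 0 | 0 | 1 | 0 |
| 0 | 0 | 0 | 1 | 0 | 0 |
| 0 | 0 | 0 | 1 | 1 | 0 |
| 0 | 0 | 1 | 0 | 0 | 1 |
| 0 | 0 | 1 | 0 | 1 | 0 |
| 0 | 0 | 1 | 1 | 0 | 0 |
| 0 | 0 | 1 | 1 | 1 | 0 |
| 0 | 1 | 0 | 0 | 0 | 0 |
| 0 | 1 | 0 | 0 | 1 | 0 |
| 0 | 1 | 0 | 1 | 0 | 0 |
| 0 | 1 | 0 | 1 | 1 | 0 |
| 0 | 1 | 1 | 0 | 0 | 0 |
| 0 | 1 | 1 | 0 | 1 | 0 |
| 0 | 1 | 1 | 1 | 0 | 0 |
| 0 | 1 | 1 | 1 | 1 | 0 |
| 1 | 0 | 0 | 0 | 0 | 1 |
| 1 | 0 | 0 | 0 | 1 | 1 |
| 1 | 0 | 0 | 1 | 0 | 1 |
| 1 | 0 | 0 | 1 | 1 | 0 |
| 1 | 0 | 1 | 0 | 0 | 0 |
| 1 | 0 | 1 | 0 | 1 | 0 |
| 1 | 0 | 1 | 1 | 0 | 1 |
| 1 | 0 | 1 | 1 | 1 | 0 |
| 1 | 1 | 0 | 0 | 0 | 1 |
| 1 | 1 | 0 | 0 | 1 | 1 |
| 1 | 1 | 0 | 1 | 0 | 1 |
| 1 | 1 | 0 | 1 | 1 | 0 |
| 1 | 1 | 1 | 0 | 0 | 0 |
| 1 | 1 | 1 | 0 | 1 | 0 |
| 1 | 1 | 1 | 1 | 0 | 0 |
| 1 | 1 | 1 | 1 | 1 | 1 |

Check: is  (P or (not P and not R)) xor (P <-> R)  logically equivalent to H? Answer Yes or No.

Evaluate (P or (not P and not R)) xor (P <-> R) on each row and compare to H:
  P=0, Q=0, R=0, S=0, T=0: formula gives 0, H = 0 ✓
  P=0, Q=0, R=0, S=0, T=1: formula gives 0, H = 0 ✓
  P=0, Q=0, R=0, S=1, T=0: formula gives 0, H = 0 ✓
  P=0, Q=0, R=0, S=1, T=1: formula gives 0, H = 0 ✓
  P=0, Q=0, R=1, S=0, T=0: formula gives 0, but H = 1 ✗
Row (0,0,1,0,0) is a counterexample, so the formula is not equivalent to H.

No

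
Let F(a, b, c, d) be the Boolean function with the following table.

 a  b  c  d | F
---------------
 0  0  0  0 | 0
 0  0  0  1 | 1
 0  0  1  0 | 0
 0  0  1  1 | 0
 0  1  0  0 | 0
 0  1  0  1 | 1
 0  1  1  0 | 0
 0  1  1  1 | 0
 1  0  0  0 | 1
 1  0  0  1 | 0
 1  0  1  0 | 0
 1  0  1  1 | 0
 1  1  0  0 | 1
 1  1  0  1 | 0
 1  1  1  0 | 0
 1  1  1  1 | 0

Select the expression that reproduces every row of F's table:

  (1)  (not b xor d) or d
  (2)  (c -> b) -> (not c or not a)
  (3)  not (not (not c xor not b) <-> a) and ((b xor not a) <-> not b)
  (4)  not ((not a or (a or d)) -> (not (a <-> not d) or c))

(1) fails at (0,0,0,0): the formula yields 1, F is 0.
(2) fails at (0,0,0,0): the formula yields 1, F is 0.
(3) fails at (0,0,0,0): the formula yields 1, F is 0.
That leaves (4). Evaluating it on every row reproduces the table of F exactly.

4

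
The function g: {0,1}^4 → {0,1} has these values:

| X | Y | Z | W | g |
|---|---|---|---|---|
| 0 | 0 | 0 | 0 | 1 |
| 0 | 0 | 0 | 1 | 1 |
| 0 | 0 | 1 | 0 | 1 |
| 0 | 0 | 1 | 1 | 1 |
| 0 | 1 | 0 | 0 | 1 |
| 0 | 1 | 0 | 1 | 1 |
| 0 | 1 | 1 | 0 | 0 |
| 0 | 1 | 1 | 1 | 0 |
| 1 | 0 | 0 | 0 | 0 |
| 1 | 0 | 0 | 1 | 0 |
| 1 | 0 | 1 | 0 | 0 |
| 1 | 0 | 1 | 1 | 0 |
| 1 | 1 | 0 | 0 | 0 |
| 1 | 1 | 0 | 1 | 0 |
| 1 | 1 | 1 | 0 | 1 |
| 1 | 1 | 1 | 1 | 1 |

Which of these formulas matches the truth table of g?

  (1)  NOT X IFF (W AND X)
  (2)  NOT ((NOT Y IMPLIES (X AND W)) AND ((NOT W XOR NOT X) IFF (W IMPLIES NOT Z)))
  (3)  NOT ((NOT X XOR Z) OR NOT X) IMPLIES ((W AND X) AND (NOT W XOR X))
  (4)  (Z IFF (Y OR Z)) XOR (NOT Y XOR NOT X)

(1) fails at (0,0,0,0): the formula yields 0, g is 1.
(2) fails at (0,1,0,1): the formula yields 0, g is 1.
(3) fails at (0,1,1,0): the formula yields 1, g is 0.
Only (4) survives; checking it on all 16 rows confirms it matches g.

4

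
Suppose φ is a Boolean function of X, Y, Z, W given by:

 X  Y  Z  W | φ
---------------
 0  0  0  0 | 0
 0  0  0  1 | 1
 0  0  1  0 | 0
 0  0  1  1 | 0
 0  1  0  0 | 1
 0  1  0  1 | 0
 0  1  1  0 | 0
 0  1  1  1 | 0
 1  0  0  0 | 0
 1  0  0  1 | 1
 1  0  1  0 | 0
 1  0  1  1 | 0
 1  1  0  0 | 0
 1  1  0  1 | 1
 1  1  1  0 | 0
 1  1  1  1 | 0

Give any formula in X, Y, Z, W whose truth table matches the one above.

φ=1 on 4 inputs: (0,0,0,1), (0,1,0,0), (1,0,0,1), (1,1,0,1). Reading each as a conjunction of literals (¬X·¬Y·¬Z·W, ¬X·Y·¬Z·¬W, X·¬Y·¬Z·W, X·Y·¬Z·W) and taking the OR gives the canonical DNF.

φ(X, Y, Z, W) = (((((not X and not Y) and not Z) and W) or (((not X and Y) and not Z) and not W)) or (((X and not Y) and not Z) and W)) or (((X and Y) and not Z) and W)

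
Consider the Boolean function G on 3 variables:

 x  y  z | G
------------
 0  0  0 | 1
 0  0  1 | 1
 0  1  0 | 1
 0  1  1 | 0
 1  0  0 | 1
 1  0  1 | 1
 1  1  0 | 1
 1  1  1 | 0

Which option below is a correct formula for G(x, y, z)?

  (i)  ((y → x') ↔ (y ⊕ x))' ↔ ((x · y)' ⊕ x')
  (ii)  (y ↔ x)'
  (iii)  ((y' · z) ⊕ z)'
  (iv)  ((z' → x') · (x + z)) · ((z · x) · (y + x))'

(i): at (0,0,0) it gives 0, but G = 1 — eliminated.
(ii): at (0,0,0) it gives 0, but G = 1 — eliminated.
(iv): at (0,0,0) it gives 0, but G = 1 — eliminated.
(iii) is the remaining candidate, and it agrees with G on all 8 inputs.

iii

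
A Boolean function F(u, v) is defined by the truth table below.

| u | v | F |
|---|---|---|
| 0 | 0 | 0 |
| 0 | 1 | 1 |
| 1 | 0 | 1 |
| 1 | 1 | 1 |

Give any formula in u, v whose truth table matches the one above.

The output is 1 whenever at least one input is 1 — the OR of all inputs.

F(u, v) = u + v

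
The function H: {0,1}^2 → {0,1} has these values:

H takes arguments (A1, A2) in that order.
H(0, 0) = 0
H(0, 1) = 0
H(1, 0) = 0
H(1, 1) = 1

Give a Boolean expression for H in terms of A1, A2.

H(A1, A2) = A1 & A2

The output is 1 only when every input is 1 — the AND of all inputs.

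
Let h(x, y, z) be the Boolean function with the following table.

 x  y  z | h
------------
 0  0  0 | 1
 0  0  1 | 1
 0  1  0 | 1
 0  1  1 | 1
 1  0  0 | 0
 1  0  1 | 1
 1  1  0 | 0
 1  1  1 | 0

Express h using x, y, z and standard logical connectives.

h is 0 on only 3 rows — (1,0,0), (1,1,0), (1,1,1). Writing each as a minterm (x·¬y·¬z, x·y·¬z, x·y·z) and OR-ing them characterizes exactly where h=0, so h is the negation of that disjunction.

h(x, y, z) = ¬((((x ∧ ¬y) ∧ ¬z) ∨ ((x ∧ y) ∧ ¬z)) ∨ ((x ∧ y) ∧ z))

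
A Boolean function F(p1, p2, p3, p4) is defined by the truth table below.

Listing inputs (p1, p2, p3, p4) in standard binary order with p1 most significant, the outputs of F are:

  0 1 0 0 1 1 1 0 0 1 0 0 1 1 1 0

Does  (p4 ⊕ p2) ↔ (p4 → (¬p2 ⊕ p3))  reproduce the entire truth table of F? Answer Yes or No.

Yes

Check the formula against F row by row:
  p1=0, p2=0, p3=0, p4=0: formula gives 0, F = 0 ✓
  p1=0, p2=0, p3=0, p4=1: formula gives 1, F = 1 ✓
  p1=0, p2=0, p3=1, p4=0: formula gives 0, F = 0 ✓
  p1=0, p2=0, p3=1, p4=1: formula gives 0, F = 0 ✓
  … (the remaining 12 rows also agree.)
All 16 rows match — the expression computes F exactly.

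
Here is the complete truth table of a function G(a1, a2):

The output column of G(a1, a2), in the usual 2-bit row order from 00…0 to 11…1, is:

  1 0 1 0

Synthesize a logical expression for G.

G(a1, a2) = not a2

The output is the negation of a2.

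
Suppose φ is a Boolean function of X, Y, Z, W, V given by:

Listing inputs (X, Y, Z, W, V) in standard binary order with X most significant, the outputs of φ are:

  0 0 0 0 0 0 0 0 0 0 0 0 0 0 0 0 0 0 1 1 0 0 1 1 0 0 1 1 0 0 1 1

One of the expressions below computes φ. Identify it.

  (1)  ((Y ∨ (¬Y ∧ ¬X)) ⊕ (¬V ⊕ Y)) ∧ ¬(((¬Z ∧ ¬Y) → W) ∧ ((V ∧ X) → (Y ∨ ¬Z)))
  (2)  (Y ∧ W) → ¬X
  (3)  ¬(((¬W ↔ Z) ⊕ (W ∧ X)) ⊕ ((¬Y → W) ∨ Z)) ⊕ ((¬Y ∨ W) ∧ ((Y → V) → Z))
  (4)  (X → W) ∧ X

(1) fails at (0,0,0,0,1): the formula yields 1, φ is 0.
(2) fails at (0,0,0,0,0): the formula yields 1, φ is 0.
(3) fails at (0,0,0,0,0): the formula yields 1, φ is 0.
(4) is the remaining candidate, and it agrees with φ on all 32 inputs.

4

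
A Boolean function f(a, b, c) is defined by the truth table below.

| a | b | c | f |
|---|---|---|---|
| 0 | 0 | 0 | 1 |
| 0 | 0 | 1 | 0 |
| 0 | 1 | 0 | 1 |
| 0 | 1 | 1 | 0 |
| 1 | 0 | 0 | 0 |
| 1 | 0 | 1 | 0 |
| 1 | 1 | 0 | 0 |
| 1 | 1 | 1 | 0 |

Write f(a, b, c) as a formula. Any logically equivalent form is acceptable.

The 1-rows are (0,0,0), (0,1,0). Each contributes one minterm — ¬a·¬b·¬c; ¬a·b·¬c — and their disjunction is a sum-of-products form of f.

f(a, b, c) = ((~a & ~b) & ~c) | ((~a & b) & ~c)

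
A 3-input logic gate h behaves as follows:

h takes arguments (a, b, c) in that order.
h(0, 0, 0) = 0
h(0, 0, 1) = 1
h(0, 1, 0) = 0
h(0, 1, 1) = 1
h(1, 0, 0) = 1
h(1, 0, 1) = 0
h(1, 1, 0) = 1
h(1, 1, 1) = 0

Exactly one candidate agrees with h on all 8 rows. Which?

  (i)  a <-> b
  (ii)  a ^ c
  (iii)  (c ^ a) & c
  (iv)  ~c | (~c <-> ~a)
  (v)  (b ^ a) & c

ii

(i) fails at (0,0,0): the formula yields 1, h is 0.
(iii) fails at (1,0,0): the formula yields 0, h is 1.
(iv) fails at (0,0,0): the formula yields 1, h is 0.
(v) fails at (0,0,1): the formula yields 0, h is 1.
Only (ii) survives; checking it on all 8 rows confirms it matches h.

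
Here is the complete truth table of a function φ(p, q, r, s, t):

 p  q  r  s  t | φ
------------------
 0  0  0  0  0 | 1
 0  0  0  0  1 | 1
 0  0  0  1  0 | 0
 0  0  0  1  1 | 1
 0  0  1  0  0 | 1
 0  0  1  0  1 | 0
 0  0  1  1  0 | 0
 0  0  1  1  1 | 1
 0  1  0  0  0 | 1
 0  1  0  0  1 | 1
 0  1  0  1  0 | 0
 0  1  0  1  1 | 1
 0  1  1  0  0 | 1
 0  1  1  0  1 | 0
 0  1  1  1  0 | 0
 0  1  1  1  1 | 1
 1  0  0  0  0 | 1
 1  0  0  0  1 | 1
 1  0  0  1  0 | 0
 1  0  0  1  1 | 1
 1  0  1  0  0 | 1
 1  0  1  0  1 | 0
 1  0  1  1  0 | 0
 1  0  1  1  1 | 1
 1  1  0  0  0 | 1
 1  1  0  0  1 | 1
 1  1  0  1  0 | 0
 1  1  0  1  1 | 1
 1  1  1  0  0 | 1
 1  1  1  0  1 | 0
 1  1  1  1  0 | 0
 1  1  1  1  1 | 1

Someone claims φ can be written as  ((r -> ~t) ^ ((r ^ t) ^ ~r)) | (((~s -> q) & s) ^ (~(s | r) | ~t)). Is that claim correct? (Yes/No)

Yes

Check the formula against φ row by row:
  p=0, q=0, r=0, s=0, t=0: formula gives 1, φ = 1 ✓
  p=0, q=0, r=0, s=0, t=1: formula gives 1, φ = 1 ✓
  p=0, q=0, r=0, s=1, t=0: formula gives 0, φ = 0 ✓
  p=0, q=0, r=0, s=1, t=1: formula gives 1, φ = 1 ✓
  … (the remaining 28 rows also agree.)
All 32 rows match — the expression computes φ exactly.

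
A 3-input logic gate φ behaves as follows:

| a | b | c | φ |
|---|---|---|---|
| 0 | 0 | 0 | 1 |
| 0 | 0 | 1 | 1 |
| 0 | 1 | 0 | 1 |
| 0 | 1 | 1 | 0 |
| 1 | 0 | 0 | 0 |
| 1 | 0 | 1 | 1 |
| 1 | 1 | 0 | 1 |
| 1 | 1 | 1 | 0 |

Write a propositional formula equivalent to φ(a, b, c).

The 0-rows are (0,1,1), (1,0,0), (1,1,1). Take each as a conjunction (¬a·b·c, a·¬b·¬c, a·b·c), form their disjunction, and complement — that gives a formula that is 1 everywhere φ is.

φ(a, b, c) = ~((((~a & b) & c) | ((a & ~b) & ~c)) | ((a & b) & c))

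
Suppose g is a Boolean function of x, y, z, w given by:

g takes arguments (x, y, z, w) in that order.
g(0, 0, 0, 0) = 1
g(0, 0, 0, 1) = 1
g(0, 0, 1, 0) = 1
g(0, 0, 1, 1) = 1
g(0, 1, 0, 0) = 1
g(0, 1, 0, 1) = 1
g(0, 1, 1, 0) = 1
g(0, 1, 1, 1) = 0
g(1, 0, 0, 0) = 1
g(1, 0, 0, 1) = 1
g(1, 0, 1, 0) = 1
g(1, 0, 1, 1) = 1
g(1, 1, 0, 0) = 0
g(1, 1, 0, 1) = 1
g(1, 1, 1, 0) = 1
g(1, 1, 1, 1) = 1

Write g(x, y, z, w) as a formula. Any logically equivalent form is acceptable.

g(x, y, z, w) = ((((x' · y) · z) · w) + (((x · y) · z') · w'))'

The 0-rows are (0,1,1,1), (1,1,0,0). Take each as a conjunction (¬x·y·z·w, x·y·¬z·¬w), form their disjunction, and complement — that gives a formula that is 1 everywhere g is.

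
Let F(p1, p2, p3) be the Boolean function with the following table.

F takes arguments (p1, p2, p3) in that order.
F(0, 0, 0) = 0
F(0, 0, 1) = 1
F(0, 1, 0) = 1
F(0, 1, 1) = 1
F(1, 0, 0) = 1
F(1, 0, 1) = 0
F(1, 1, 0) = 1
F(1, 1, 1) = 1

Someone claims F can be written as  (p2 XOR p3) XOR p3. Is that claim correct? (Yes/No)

Test each input against both F and the formula:
  p1=0, p2=0, p3=0: formula gives 0, F = 0 ✓
  p1=0, p2=0, p3=1: formula gives 0, but F = 1 ✗
Row (0,0,1) is a counterexample, so the formula is not equivalent to F.

No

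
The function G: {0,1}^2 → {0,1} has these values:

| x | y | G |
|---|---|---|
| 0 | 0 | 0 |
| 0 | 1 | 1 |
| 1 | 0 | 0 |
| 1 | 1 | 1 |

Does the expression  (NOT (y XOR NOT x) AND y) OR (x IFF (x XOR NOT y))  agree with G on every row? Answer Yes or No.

Evaluate (NOT (y XOR NOT x) AND y) OR (x IFF (x XOR NOT y)) on each row and compare to G:
  x=0, y=0: formula gives 0, G = 0 ✓
  x=0, y=1: formula gives 1, G = 1 ✓
  x=1, y=0: formula gives 0, G = 0 ✓
  x=1, y=1: formula gives 1, G = 1 ✓
All 4 rows match — the expression computes G exactly.

Yes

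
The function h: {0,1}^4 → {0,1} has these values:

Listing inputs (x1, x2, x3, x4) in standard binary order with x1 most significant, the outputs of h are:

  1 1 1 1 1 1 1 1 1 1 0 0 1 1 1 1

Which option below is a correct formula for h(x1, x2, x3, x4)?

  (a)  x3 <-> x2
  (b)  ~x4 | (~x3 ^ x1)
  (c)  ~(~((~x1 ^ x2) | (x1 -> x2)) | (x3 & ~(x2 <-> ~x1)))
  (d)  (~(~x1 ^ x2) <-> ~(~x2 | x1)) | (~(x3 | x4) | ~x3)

(a) disagrees with h on (0,0,1,0) (formula → 0, table → 1); rule it out.
(b) disagrees with h on (0,0,1,1) (formula → 0, table → 1); rule it out.
(c) disagrees with h on (0,0,1,0) (formula → 0, table → 1); rule it out.
(d) is the remaining candidate, and it agrees with h on all 16 inputs.

d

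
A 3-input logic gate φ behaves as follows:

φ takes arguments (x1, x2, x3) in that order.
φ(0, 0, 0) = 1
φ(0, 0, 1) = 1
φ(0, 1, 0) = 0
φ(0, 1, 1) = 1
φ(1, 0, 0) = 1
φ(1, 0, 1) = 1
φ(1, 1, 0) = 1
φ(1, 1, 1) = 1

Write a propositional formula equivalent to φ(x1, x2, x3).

φ(x1, x2, x3) = not ((not x1 and x2) and not x3)

Only row (0,1,0) gives 0. So φ is 1 everywhere except there — the complement of the minterm ¬x1·x2·¬x3.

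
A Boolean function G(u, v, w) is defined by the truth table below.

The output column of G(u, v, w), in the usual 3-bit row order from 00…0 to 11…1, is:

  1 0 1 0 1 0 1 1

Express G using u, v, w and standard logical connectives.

G is 0 on only 3 rows — (0,0,1), (0,1,1), (1,0,1). Writing each as a minterm (¬u·¬v·w, ¬u·v·w, u·¬v·w) and OR-ing them characterizes exactly where G=0, so G is the negation of that disjunction.

G(u, v, w) = ¬((((¬u ∧ ¬v) ∧ w) ∨ ((¬u ∧ v) ∧ w)) ∨ ((u ∧ ¬v) ∧ w))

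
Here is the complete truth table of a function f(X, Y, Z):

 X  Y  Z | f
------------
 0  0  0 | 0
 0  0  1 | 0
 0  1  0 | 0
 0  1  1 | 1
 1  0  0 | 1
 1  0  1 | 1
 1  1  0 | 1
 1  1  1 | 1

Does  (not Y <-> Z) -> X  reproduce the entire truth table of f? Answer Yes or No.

No

Check the formula against f row by row:
  X=0, Y=0, Z=0: formula gives 1, but f = 0 ✗
Row (0,0,0) is a counterexample, so the formula is not equivalent to f.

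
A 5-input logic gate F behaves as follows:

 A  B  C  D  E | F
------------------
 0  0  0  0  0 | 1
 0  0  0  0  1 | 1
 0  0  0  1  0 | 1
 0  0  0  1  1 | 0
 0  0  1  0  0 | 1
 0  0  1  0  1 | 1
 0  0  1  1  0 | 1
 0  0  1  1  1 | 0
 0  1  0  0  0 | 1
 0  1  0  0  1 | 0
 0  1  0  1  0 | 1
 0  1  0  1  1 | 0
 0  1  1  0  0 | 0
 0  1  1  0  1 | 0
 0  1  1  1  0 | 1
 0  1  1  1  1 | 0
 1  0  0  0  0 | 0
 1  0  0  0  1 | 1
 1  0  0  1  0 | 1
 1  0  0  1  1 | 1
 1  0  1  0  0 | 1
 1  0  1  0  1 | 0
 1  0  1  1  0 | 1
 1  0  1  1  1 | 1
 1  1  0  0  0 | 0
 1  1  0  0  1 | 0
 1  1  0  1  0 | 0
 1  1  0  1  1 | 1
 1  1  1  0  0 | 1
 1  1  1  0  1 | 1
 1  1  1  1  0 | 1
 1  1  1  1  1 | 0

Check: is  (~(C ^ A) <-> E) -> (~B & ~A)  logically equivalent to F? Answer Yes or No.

Check the formula against F row by row:
  A=0, B=0, C=0, D=0, E=0: formula gives 1, F = 1 ✓
  A=0, B=0, C=0, D=0, E=1: formula gives 1, F = 1 ✓
  A=0, B=0, C=0, D=1, E=0: formula gives 1, F = 1 ✓
  A=0, B=0, C=0, D=1, E=1: formula gives 1, but F = 0 ✗
A single disagreement suffices: at (0,0,0,1,1) they differ, so the formula does not compute F.

No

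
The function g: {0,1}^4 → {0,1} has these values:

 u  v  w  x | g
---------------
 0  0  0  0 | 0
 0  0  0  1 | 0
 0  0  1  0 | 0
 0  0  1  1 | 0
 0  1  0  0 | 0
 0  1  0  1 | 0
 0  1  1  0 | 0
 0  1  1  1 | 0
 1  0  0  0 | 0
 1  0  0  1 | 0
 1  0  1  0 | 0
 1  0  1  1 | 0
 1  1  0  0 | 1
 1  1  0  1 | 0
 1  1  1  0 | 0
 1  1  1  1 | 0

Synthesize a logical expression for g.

g(u, v, w, x) = ((u & v) & ~w) & ~x

g is 1 on exactly one input, (1,1,0,0), whose minterm is u·v·¬w·¬x. So g is just that conjunction.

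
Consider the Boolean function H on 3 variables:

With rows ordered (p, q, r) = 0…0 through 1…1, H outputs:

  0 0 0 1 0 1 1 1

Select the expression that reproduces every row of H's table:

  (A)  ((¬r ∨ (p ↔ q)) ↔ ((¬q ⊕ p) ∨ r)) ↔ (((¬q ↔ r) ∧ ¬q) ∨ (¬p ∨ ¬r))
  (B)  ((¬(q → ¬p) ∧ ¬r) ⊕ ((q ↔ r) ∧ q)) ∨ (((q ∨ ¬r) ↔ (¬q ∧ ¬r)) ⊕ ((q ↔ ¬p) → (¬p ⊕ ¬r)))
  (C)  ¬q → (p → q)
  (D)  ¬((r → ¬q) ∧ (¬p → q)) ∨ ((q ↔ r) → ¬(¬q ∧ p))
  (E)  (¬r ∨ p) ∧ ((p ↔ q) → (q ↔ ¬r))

B

(A) fails at (0,0,0): the formula yields 1, H is 0.
(C) fails at (0,0,0): the formula yields 1, H is 0.
(D) fails at (0,0,0): the formula yields 1, H is 0.
(E) fails at (0,1,0): the formula yields 1, H is 0.
That leaves (B). Evaluating it on every row reproduces the table of H exactly.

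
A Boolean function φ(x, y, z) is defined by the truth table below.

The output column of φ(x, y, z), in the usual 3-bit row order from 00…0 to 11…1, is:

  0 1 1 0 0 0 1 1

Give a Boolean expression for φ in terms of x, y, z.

φ(x, y, z) = ((((not x and not y) and z) or ((not x and y) and not z)) or ((x and y) and not z)) or ((x and y) and z)

Collect the rows where φ=1 — (0,0,1), (0,1,0), (1,1,0), (1,1,1) — and write one minterm per row: ¬x·¬y·z, ¬x·y·¬z, x·y·¬z, x·y·z. Their union (logical OR) reproduces the table exactly.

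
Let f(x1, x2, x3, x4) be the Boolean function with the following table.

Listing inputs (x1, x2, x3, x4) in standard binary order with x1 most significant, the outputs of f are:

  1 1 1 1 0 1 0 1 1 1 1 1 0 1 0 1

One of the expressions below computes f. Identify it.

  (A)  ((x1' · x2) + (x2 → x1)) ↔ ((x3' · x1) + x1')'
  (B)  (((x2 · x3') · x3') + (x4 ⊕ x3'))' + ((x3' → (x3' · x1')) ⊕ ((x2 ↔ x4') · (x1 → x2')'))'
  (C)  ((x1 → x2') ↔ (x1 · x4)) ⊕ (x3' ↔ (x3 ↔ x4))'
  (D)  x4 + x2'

(A) disagrees with f on (0,0,0,0) (formula → 0, table → 1); rule it out.
(B) disagrees with f on (0,0,0,0) (formula → 0, table → 1); rule it out.
(C) disagrees with f on (0,0,0,0) (formula → 0, table → 1); rule it out.
Only (D) survives; checking it on all 16 rows confirms it matches f.

D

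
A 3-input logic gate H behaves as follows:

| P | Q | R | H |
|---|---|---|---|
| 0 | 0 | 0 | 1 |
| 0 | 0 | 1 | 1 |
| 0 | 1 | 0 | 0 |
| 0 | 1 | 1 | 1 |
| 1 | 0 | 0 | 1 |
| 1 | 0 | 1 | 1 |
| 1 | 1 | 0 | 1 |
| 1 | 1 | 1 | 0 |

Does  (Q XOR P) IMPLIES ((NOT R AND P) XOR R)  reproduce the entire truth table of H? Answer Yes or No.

No

Test each input against both H and the formula:
  P=0, Q=0, R=0: formula gives 1, H = 1 ✓
  P=0, Q=0, R=1: formula gives 1, H = 1 ✓
  P=0, Q=1, R=0: formula gives 0, H = 0 ✓
  P=0, Q=1, R=1: formula gives 1, H = 1 ✓
  P=1, Q=0, R=0: formula gives 1, H = 1 ✓
  …
  P=1, Q=1, R=1: formula gives 1, but H = 0 ✗
A single disagreement suffices: at (1,1,1) they differ, so the formula does not compute H.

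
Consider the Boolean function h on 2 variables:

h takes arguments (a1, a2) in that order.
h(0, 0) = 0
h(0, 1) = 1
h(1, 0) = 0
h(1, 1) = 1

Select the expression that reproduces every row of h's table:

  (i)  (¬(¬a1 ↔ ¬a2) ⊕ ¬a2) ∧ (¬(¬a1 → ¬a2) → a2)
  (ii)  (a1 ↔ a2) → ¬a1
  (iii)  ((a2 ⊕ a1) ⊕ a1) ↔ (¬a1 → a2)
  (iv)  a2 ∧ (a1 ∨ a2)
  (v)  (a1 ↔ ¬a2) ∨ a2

iv

(i) disagrees with h on (0,0) (formula → 1, table → 0); rule it out.
(ii) disagrees with h on (0,0) (formula → 1, table → 0); rule it out.
(iii) disagrees with h on (0,0) (formula → 1, table → 0); rule it out.
(v) disagrees with h on (1,0) (formula → 1, table → 0); rule it out.
That leaves (iv). Evaluating it on every row reproduces the table of h exactly.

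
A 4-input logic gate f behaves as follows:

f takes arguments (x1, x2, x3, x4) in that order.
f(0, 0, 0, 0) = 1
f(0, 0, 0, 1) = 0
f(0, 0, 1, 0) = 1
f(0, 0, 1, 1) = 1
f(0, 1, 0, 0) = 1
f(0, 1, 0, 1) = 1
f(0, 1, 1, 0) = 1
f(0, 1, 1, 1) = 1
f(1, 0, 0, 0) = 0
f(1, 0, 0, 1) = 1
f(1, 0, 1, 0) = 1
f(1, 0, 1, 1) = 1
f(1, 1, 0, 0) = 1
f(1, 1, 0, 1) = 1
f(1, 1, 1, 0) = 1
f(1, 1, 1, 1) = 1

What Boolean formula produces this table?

There are just 2 zero rows: (0,0,0,1), (1,0,0,0). Their minterms are ¬x1·¬x2·¬x3·x4, x1·¬x2·¬x3·¬x4; the OR of those covers precisely the 0-outputs, and negating it yields f.

f(x1, x2, x3, x4) = not ((((not x1 and not x2) and not x3) and x4) or (((x1 and not x2) and not x3) and not x4))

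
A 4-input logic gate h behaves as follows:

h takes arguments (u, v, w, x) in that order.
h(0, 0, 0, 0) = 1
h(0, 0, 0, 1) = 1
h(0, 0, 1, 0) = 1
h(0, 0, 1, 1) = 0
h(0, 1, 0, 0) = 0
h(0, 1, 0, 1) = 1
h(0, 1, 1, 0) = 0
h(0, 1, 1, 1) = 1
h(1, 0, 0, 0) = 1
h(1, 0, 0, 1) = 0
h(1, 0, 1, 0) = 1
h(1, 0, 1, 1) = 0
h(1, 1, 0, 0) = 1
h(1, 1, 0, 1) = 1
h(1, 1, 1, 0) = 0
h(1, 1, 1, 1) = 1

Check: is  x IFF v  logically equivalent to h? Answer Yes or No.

Test each input against both h and the formula:
  u=0, v=0, w=0, x=0: formula gives 1, h = 1 ✓
  u=0, v=0, w=0, x=1: formula gives 0, but h = 1 ✗
A single disagreement suffices: at (0,0,0,1) they differ, so the formula does not compute h.

No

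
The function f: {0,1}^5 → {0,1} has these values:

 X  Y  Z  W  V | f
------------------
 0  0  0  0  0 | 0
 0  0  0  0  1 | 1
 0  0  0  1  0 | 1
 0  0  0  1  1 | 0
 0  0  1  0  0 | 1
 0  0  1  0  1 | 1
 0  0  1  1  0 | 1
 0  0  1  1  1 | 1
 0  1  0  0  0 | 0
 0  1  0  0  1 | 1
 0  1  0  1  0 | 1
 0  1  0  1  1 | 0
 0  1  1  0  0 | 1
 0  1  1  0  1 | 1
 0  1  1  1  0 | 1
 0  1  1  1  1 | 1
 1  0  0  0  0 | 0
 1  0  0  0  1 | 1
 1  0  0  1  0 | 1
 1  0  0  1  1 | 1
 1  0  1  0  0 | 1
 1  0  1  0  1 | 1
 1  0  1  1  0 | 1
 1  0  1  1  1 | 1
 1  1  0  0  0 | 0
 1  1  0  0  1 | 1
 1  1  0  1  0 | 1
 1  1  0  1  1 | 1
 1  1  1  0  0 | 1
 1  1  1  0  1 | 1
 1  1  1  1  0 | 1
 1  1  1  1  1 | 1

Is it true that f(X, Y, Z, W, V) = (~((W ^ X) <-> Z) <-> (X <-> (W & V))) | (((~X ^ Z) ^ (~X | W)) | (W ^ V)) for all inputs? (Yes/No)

Yes

Test each input against both f and the formula:
  X=0, Y=0, Z=0, W=0, V=0: formula gives 0, f = 0 ✓
  X=0, Y=0, Z=0, W=0, V=1: formula gives 1, f = 1 ✓
  X=0, Y=0, Z=0, W=1, V=0: formula gives 1, f = 1 ✓
  X=0, Y=0, Z=0, W=1, V=1: formula gives 0, f = 0 ✓
  …and likewise for the remaining 28 rows.
All 32 rows match — the expression computes f exactly.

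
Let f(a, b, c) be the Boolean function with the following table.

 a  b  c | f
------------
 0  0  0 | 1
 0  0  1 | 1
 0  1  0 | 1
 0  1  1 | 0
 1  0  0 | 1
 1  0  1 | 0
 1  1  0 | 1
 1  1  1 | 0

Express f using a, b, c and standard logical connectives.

f(a, b, c) = ((((a' · b) · c) + ((a · b') · c)) + ((a · b) · c))'

The 0-rows are (0,1,1), (1,0,1), (1,1,1). Take each as a conjunction (¬a·b·c, a·¬b·c, a·b·c), form their disjunction, and complement — that gives a formula that is 1 everywhere f is.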